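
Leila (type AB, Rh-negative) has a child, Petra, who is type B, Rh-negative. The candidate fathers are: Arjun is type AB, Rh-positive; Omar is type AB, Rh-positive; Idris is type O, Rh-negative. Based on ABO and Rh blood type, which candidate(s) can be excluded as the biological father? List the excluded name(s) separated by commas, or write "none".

A candidate is excluded only if no genotype consistent with his phenotype could produce a type B, Rh-negative child with a type AB, Rh-negative mother.
Every candidate has at least one consistent genotype combination, so none can be excluded.

none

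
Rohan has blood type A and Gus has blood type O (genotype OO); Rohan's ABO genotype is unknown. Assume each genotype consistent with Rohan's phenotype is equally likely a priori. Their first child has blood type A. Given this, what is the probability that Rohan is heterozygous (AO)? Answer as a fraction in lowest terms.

Possible genotypes: Rohan ∈ {AA, AO}; Gus ∈ {OO}.
Weight each parental genotype pair by prior × P(type-A child):
  AA × OO: posterior weight 2/3.
  AO × OO: posterior weight 1/3.
Sum the posterior weight over pairs where Rohan is AO: 1/3.

1/3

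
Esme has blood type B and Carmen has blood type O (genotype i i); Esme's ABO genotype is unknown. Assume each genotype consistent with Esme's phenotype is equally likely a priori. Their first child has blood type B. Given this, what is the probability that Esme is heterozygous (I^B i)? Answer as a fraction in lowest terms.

1/3

Possible genotypes: Esme ∈ {I^B I^B, I^B i}; Carmen ∈ {i i}.
Weight each parental genotype pair by prior × P(type-B child):
  I^B I^B × i i: posterior weight 2/3.
  I^B i × i i: posterior weight 1/3.
Sum the posterior weight over pairs where Esme is I^B i: 1/3.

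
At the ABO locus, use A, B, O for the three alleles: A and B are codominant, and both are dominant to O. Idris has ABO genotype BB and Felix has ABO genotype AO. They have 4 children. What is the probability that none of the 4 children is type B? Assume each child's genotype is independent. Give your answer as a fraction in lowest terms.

1/16

ABO cross BB × AO → 1/2 B, 1/2 AB.
So P(type B) = 1/2 per child.
P(not type B) = 1/2 for one child; (1/2)^4 = 1/16.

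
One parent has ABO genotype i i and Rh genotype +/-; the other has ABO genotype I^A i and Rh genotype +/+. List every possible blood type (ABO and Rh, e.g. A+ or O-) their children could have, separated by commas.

O+, A+

Gametes from i i × I^A i give offspring ABO genotypes I^A i, i i, i.e. phenotypes O, A.
Rh cross +/- × +/+ → phenotypes Rh+.
Combining independently: O+, A+.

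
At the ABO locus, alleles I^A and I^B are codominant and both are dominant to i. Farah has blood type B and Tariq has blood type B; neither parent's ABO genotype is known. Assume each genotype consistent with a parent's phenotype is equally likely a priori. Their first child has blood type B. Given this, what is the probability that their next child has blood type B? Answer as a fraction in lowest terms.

Possible genotypes: Farah ∈ {I^B I^B, I^B i}; Tariq ∈ {I^B I^B, I^B i}.
Weight each parental genotype pair by prior × P(type-B child):
  I^B I^B × I^B I^B: posterior weight 4/15; P(next child type B) = 1.
  I^B I^B × I^B i: posterior weight 4/15; P(next child type B) = 1.
  I^B i × I^B I^B: posterior weight 4/15; P(next child type B) = 1.
  I^B i × I^B i: posterior weight 1/5; P(next child type B) = 3/4.
Weighted sum = 19/20.

19/20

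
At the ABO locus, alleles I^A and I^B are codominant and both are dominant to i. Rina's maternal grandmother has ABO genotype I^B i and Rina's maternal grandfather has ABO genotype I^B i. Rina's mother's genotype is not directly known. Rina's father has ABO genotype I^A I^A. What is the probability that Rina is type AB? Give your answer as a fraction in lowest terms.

Rina's mother's ABO genotype from I^B i × I^B i: 1/4 I^B I^B, 1/2 I^B i, 1/4 i i.
Crossing each possibility with the father I^A I^A and summing P(type AB): 1/4·1 + 1/2·1/2 + 1/4·0 = 1/2.

1/2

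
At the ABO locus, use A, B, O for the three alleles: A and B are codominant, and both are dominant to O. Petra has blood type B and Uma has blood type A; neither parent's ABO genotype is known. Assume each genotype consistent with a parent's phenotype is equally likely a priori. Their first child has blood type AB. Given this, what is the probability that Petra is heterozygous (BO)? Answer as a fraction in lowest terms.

1/3

Possible genotypes: Petra ∈ {BB, BO}; Uma ∈ {AA, AO}.
Weight each parental genotype pair by prior × P(type-AB child):
  BB × AA: posterior weight 4/9.
  BB × AO: posterior weight 2/9.
  BO × AA: posterior weight 2/9.
  BO × AO: posterior weight 1/9.
Sum the posterior weight over pairs where Petra is BO: 1/3.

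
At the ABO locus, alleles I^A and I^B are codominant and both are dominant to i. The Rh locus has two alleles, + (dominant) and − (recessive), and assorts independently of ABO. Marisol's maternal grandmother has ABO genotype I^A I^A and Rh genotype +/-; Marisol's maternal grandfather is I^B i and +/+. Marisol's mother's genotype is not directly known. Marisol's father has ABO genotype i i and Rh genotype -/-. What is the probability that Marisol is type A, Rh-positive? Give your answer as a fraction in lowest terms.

3/8

Marisol's mother's ABO genotype from I^A I^A × I^B i: 1/2 I^A I^B, 1/2 I^A i.
Crossing each possibility with the father i i and summing P(type A): 1/2·1/2 + 1/2·1/2 = 1/2.
Similarly for Rh via the mother's Rh distribution: P(Rh+) = 3/4.
Independent loci: 1/2 × 3/4 = 3/8.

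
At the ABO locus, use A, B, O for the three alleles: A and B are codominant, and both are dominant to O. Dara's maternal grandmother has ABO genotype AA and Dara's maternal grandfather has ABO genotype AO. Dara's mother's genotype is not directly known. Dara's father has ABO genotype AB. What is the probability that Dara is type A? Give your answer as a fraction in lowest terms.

1/2

Dara's mother's ABO genotype from AA × AO: 1/2 AA, 1/2 AO.
Crossing each possibility with the father AB and summing P(type A): 1/2·1/2 + 1/2·1/2 = 1/2.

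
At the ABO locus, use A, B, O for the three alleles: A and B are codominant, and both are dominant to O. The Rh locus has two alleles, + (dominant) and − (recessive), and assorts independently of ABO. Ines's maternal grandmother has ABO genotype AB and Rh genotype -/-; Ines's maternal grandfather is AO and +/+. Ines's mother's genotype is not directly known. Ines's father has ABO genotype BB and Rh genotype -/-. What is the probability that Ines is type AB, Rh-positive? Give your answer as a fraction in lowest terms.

Ines's mother's ABO genotype from AB × AO: 1/4 AA, 1/4 AB, 1/4 AO, 1/4 BO.
Crossing each possibility with the father BB and summing P(type AB): 1/4·1 + 1/4·1/2 + 1/4·1/2 + 1/4·0 = 1/2.
Similarly for Rh via the mother's Rh distribution: P(Rh+) = 1/2.
Independent loci: 1/2 × 1/2 = 1/4.

1/4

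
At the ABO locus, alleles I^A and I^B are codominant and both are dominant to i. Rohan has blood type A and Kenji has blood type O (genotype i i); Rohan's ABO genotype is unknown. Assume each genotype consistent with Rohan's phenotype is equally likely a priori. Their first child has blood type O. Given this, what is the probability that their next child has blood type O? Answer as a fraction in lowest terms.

1/2

Possible genotypes: Rohan ∈ {I^A I^A, I^A i}; Kenji ∈ {i i}.
Weight each parental genotype pair by prior × P(type-O child):
  I^A i × i i: posterior weight 1; P(next child type O) = 1/2.
Weighted sum = 1/2.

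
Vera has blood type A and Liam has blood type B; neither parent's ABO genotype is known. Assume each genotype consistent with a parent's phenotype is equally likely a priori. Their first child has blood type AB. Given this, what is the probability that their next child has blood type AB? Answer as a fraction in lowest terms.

Possible genotypes: Vera ∈ {AA, AO}; Liam ∈ {BB, BO}.
Weight each parental genotype pair by prior × P(type-AB child):
  AA × BB: posterior weight 4/9; P(next child type AB) = 1.
  AA × BO: posterior weight 2/9; P(next child type AB) = 1/2.
  AO × BB: posterior weight 2/9; P(next child type AB) = 1/2.
  AO × BO: posterior weight 1/9; P(next child type AB) = 1/4.
Weighted sum = 25/36.

25/36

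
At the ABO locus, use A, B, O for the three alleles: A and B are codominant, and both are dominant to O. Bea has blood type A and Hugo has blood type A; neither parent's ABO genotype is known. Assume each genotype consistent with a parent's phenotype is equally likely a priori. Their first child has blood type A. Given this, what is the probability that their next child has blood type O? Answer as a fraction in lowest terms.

1/20

Possible genotypes: Bea ∈ {AA, AO}; Hugo ∈ {AA, AO}.
Weight each parental genotype pair by prior × P(type-A child):
  AA × AA: posterior weight 4/15; P(next child type O) = 0.
  AA × AO: posterior weight 4/15; P(next child type O) = 0.
  AO × AA: posterior weight 4/15; P(next child type O) = 0.
  AO × AO: posterior weight 1/5; P(next child type O) = 1/4.
Weighted sum = 1/20.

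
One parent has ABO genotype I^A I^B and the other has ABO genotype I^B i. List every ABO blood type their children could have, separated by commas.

A, B, AB

Gametes from I^A I^B × I^B i give offspring ABO genotypes I^A I^B, I^A i, I^B I^B, I^B i, i.e. phenotypes A, B, AB.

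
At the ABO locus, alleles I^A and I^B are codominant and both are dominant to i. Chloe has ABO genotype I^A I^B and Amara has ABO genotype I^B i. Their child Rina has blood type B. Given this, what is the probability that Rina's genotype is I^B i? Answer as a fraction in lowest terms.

1/2

Cross I^A I^B × I^B i → 1/4 I^A I^B, 1/4 I^A i, 1/4 I^B I^B, 1/4 I^B i.
Type-B genotypes among offspring: I^B I^B (1/4), I^B i (1/4); total 1/2.
P(I^B i | type B) = (1/4) / (1/2) = 1/2.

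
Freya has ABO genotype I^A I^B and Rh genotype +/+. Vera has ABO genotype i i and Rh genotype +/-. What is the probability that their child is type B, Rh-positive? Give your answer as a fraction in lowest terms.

1/2

ABO cross I^A I^B × i i → offspring phenotypes: 1/2 A, 1/2 B.
Rh cross +/+ × +/- → 1 Rh+.
Independent loci: P(type B, Rh-positive) = 1/2 × 1 = 1/2.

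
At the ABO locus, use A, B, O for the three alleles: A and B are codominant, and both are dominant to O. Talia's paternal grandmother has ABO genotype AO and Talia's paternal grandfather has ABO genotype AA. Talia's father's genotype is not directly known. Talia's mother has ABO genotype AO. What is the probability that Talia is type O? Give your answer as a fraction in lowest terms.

Talia's father's ABO genotype from AO × AA: 1/2 AA, 1/2 AO.
Crossing each possibility with the mother AO and summing P(type O): 1/2·0 + 1/2·1/4 = 1/8.

1/8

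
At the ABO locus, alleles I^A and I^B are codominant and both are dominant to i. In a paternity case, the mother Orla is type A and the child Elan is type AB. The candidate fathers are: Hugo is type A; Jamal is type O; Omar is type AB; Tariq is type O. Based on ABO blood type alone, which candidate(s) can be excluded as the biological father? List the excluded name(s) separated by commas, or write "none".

A candidate is excluded only if no genotype consistent with his phenotype could produce a type AB child with a type A mother.
Hugo (type A): no genotype consistent with that phenotype can produce a type-AB child with a type-A mother.
Jamal (type O): no genotype consistent with that phenotype can produce a type-AB child with a type-A mother.
Tariq (type O): no genotype consistent with that phenotype can produce a type-AB child with a type-A mother.

Hugo, Jamal, Tariq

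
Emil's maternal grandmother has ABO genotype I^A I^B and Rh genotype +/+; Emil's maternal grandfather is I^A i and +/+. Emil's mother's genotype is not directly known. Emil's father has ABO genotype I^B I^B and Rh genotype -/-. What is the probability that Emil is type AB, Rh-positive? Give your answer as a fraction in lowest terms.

Emil's mother's ABO genotype from I^A I^B × I^A i: 1/4 I^A I^A, 1/4 I^A I^B, 1/4 I^A i, 1/4 I^B i.
Crossing each possibility with the father I^B I^B and summing P(type AB): 1/4·1 + 1/4·1/2 + 1/4·1/2 + 1/4·0 = 1/2.
Similarly for Rh via the mother's Rh distribution: P(Rh+) = 1.
Independent loci: 1/2 × 1 = 1/2.

1/2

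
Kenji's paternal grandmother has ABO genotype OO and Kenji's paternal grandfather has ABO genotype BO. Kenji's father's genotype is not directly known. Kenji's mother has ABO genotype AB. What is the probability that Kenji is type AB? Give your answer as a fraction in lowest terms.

1/8

Kenji's father's ABO genotype from OO × BO: 1/2 BO, 1/2 OO.
Crossing each possibility with the mother AB and summing P(type AB): 1/2·1/4 + 1/2·0 = 1/8.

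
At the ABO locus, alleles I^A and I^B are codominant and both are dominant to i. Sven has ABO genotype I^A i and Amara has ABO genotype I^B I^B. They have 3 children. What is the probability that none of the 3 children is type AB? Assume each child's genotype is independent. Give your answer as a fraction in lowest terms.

1/8

ABO cross I^A i × I^B I^B → 1/2 B, 1/2 AB.
So P(type AB) = 1/2 per child.
P(not type AB) = 1/2 for one child; (1/2)^3 = 1/8.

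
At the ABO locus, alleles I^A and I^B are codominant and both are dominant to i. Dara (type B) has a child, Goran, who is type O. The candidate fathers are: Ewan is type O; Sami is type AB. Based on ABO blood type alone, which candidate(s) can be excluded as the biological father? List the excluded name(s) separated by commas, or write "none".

A candidate is excluded only if no genotype consistent with his phenotype could produce a type O child with a type B mother.
Sami (type AB): no genotype consistent with that phenotype can produce a type-O child with a type-B mother.

Sami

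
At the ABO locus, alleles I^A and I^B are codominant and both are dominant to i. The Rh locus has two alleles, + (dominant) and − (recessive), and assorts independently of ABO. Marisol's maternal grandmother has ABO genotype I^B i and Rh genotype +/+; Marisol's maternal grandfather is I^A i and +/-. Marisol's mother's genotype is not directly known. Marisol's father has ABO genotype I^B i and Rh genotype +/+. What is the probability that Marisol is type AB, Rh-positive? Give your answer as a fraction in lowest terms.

Marisol's mother's ABO genotype from I^B i × I^A i: 1/4 I^A I^B, 1/4 I^A i, 1/4 I^B i, 1/4 i i.
Crossing each possibility with the father I^B i and summing P(type AB): 1/4·1/4 + 1/4·1/4 + 1/4·0 + 1/4·0 = 1/8.
Similarly for Rh via the mother's Rh distribution: P(Rh+) = 1.
Independent loci: 1/8 × 1 = 1/8.

1/8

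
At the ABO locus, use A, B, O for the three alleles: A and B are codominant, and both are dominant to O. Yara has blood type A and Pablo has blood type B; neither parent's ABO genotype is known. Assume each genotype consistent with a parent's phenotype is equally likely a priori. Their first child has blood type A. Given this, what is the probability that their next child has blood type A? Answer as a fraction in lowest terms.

Possible genotypes: Yara ∈ {AA, AO}; Pablo ∈ {BB, BO}.
Weight each parental genotype pair by prior × P(type-A child):
  AA × BO: posterior weight 2/3; P(next child type A) = 1/2.
  AO × BO: posterior weight 1/3; P(next child type A) = 1/4.
Weighted sum = 5/12.

5/12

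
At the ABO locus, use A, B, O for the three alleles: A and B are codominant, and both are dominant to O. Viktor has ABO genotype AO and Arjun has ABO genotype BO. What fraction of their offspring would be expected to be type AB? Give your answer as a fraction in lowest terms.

1/4

ABO cross AO × BO → offspring phenotypes: 1/4 O, 1/4 A, 1/4 B, 1/4 AB.
So P(type AB) = 1/4.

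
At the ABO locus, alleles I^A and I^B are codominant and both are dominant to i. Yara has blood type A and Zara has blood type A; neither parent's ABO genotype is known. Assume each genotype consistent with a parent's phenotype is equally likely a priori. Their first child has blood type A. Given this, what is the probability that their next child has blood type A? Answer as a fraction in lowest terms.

19/20

Possible genotypes: Yara ∈ {I^A I^A, I^A i}; Zara ∈ {I^A I^A, I^A i}.
Weight each parental genotype pair by prior × P(type-A child):
  I^A I^A × I^A I^A: posterior weight 4/15; P(next child type A) = 1.
  I^A I^A × I^A i: posterior weight 4/15; P(next child type A) = 1.
  I^A i × I^A I^A: posterior weight 4/15; P(next child type A) = 1.
  I^A i × I^A i: posterior weight 1/5; P(next child type A) = 3/4.
Weighted sum = 19/20.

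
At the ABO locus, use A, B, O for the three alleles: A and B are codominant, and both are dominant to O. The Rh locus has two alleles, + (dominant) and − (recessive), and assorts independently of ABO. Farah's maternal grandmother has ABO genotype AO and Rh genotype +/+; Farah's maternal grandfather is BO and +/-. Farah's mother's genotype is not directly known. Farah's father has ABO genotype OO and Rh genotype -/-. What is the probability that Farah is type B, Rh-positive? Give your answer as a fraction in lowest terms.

3/16

Farah's mother's ABO genotype from AO × BO: 1/4 AB, 1/4 AO, 1/4 BO, 1/4 OO.
Crossing each possibility with the father OO and summing P(type B): 1/4·1/2 + 1/4·0 + 1/4·1/2 + 1/4·0 = 1/4.
Similarly for Rh via the mother's Rh distribution: P(Rh+) = 3/4.
Independent loci: 1/4 × 3/4 = 3/16.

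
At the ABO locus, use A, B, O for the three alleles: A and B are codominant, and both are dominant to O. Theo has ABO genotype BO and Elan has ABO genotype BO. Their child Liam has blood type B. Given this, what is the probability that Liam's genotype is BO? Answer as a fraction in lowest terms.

2/3

Cross BO × BO → 1/4 BB, 1/2 BO, 1/4 OO.
Type-B genotypes among offspring: BB (1/4), BO (1/2); total 3/4.
P(BO | type B) = (1/2) / (3/4) = 2/3.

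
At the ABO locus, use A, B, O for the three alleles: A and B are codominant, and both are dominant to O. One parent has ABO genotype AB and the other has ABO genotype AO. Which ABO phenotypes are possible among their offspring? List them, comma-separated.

Gametes from AB × AO give offspring ABO genotypes AA, AB, AO, BO, i.e. phenotypes A, B, AB.

A, B, AB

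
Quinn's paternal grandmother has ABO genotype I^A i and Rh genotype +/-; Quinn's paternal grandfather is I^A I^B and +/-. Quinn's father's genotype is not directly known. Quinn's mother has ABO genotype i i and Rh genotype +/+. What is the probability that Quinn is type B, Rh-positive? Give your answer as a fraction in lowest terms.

1/4

Quinn's father's ABO genotype from I^A i × I^A I^B: 1/4 I^A I^A, 1/4 I^A I^B, 1/4 I^A i, 1/4 I^B i.
Crossing each possibility with the mother i i and summing P(type B): 1/4·0 + 1/4·1/2 + 1/4·0 + 1/4·1/2 = 1/4.
Similarly for Rh via the father's Rh distribution: P(Rh+) = 1.
Independent loci: 1/4 × 1 = 1/4.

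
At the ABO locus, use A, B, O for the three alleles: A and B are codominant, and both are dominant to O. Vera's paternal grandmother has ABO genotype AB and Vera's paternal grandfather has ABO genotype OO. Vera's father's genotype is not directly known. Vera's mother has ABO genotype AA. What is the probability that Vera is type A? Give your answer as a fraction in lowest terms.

Vera's father's ABO genotype from AB × OO: 1/2 AO, 1/2 BO.
Crossing each possibility with the mother AA and summing P(type A): 1/2·1 + 1/2·1/2 = 3/4.

3/4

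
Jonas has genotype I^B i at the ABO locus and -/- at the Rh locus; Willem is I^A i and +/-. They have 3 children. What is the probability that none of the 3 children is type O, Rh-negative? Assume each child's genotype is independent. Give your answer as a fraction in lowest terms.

ABO cross I^B i × I^A i → 1/4 O, 1/4 A, 1/4 B, 1/4 AB.
Rh cross -/- × +/- → 1/2 Rh+, 1/2 Rh-; so P(type O, Rh-negative) = 1/4 × 1/2 = 1/8 per child.
P(not type O, Rh-negative) = 7/8 for one child; (7/8)^3 = 343/512.

343/512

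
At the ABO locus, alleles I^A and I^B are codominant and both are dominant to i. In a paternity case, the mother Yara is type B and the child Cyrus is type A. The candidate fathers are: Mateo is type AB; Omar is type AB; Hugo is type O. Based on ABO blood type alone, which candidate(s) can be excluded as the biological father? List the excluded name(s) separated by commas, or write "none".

Hugo

A candidate is excluded only if no genotype consistent with his phenotype could produce a type A child with a type B mother.
Hugo (type O): no genotype consistent with that phenotype can produce a type-A child with a type-B mother.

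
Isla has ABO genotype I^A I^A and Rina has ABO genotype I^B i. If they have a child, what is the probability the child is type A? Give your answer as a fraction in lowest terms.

1/2

ABO cross I^A I^A × I^B i → offspring phenotypes: 1/2 A, 1/2 AB.
So P(type A) = 1/2.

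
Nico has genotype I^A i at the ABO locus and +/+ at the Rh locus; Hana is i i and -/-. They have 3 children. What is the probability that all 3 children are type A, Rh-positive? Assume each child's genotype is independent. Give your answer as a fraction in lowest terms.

ABO cross I^A i × i i → 1/2 O, 1/2 A.
Rh cross +/+ × -/- → 1 Rh+; so P(type A, Rh-positive) = 1/2 × 1 = 1/2 per child.
All 3 independent: (1/2)^3 = 1/8.

1/8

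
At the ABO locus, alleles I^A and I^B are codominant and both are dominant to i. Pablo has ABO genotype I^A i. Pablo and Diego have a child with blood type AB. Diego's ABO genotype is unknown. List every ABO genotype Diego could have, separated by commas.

I^A I^B, I^B I^B, I^B i

For each candidate genotype of Diego, check whether crossing it with I^A i can produce every observed child phenotype.
  I^A I^A → possible child types {A} ✗
  I^A I^B → possible child types {A, B, AB} ✓
  I^A i → possible child types {O, A} ✗
  I^B I^B → possible child types {B, AB} ✓
  I^B i → possible child types {O, A, B, AB} ✓
  i i → possible child types {O, A} ✗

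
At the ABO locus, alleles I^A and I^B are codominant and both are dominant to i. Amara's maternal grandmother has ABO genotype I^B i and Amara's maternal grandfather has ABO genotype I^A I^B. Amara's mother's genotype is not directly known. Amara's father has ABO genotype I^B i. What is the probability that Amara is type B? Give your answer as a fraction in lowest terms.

5/8

Amara's mother's ABO genotype from I^B i × I^A I^B: 1/4 I^A I^B, 1/4 I^A i, 1/4 I^B I^B, 1/4 I^B i.
Crossing each possibility with the father I^B i and summing P(type B): 1/4·1/2 + 1/4·1/4 + 1/4·1 + 1/4·3/4 = 5/8.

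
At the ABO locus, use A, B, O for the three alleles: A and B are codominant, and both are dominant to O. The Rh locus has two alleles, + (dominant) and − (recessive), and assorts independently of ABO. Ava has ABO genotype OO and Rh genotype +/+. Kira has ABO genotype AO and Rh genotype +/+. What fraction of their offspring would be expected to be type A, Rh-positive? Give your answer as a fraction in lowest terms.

1/2

ABO cross OO × AO → offspring phenotypes: 1/2 O, 1/2 A.
Rh cross +/+ × +/+ → 1 Rh+.
Independent loci: P(type A, Rh-positive) = 1/2 × 1 = 1/2.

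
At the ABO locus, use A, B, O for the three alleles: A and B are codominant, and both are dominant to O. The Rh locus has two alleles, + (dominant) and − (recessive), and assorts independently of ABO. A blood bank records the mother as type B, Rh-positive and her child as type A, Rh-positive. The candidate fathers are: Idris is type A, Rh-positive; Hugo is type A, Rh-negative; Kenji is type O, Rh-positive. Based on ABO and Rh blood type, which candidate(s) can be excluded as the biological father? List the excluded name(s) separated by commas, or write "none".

A candidate is excluded only if no genotype consistent with his phenotype could produce a type A, Rh-positive child with a type B, Rh-positive mother.
Kenji (type O, Rh+): no genotype consistent with that phenotype can produce a type-A Rh+ child with a type-B mother.

Kenji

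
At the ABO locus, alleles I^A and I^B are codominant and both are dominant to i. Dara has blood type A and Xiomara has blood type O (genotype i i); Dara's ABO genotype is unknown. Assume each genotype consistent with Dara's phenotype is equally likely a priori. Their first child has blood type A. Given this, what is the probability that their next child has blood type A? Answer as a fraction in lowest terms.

Possible genotypes: Dara ∈ {I^A I^A, I^A i}; Xiomara ∈ {i i}.
Weight each parental genotype pair by prior × P(type-A child):
  I^A I^A × i i: posterior weight 2/3; P(next child type A) = 1.
  I^A i × i i: posterior weight 1/3; P(next child type A) = 1/2.
Weighted sum = 5/6.

5/6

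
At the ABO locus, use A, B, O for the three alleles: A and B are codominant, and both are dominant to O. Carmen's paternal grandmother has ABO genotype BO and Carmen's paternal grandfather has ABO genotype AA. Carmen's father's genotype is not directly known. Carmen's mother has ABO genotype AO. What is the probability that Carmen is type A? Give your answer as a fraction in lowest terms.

Carmen's father's ABO genotype from BO × AA: 1/2 AB, 1/2 AO.
Crossing each possibility with the mother AO and summing P(type A): 1/2·1/2 + 1/2·3/4 = 5/8.

5/8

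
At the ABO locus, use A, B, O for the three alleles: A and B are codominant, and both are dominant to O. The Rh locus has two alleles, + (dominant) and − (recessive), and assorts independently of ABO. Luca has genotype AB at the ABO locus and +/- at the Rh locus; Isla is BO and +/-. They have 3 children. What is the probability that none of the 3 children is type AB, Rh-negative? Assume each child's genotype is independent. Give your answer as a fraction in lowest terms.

ABO cross AB × BO → 1/4 A, 1/2 B, 1/4 AB.
Rh cross +/- × +/- → 3/4 Rh+, 1/4 Rh-; so P(type AB, Rh-negative) = 1/4 × 1/4 = 1/16 per child.
P(not type AB, Rh-negative) = 15/16 for one child; (15/16)^3 = 3375/4096.

3375/4096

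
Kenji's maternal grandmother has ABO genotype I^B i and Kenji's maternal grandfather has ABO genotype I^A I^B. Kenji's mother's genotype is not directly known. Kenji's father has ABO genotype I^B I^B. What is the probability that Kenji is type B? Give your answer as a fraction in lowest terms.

Kenji's mother's ABO genotype from I^B i × I^A I^B: 1/4 I^A I^B, 1/4 I^A i, 1/4 I^B I^B, 1/4 I^B i.
Crossing each possibility with the father I^B I^B and summing P(type B): 1/4·1/2 + 1/4·1/2 + 1/4·1 + 1/4·1 = 3/4.

3/4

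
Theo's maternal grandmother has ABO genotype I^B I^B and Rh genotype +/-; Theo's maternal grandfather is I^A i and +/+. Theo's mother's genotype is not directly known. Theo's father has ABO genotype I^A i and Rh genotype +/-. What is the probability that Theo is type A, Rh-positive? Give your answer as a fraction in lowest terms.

21/64

Theo's mother's ABO genotype from I^B I^B × I^A i: 1/2 I^A I^B, 1/2 I^B i.
Crossing each possibility with the father I^A i and summing P(type A): 1/2·1/2 + 1/2·1/4 = 3/8.
Similarly for Rh via the mother's Rh distribution: P(Rh+) = 7/8.
Independent loci: 3/8 × 7/8 = 21/64.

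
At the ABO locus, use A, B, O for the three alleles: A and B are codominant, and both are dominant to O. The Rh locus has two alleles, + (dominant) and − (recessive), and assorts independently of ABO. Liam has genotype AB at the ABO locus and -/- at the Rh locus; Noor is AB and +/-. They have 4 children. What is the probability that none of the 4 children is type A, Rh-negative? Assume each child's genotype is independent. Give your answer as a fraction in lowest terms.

2401/4096

ABO cross AB × AB → 1/4 A, 1/4 B, 1/2 AB.
Rh cross -/- × +/- → 1/2 Rh+, 1/2 Rh-; so P(type A, Rh-negative) = 1/4 × 1/2 = 1/8 per child.
P(not type A, Rh-negative) = 7/8 for one child; (7/8)^4 = 2401/4096.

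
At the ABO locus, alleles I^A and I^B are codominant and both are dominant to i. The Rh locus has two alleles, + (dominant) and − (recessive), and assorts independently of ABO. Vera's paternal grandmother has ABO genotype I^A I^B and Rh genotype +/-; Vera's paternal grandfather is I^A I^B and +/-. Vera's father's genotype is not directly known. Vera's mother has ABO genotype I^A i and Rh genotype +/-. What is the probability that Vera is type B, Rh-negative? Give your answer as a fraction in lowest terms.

Vera's father's ABO genotype from I^A I^B × I^A I^B: 1/4 I^A I^A, 1/2 I^A I^B, 1/4 I^B I^B.
Crossing each possibility with the mother I^A i and summing P(type B): 1/4·0 + 1/2·1/4 + 1/4·1/2 = 1/4.
Similarly for Rh via the father's Rh distribution: P(Rh-) = 1/4.
Independent loci: 1/4 × 1/4 = 1/16.

1/16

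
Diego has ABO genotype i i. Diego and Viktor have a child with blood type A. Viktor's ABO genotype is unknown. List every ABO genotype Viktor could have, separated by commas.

For each candidate genotype of Viktor, check whether crossing it with i i can produce every observed child phenotype.
  I^A I^A → possible child types {A} ✓
  I^A I^B → possible child types {A, B} ✓
  I^A i → possible child types {O, A} ✓
  I^B I^B → possible child types {B} ✗
  I^B i → possible child types {O, B} ✗
  i i → possible child types {O} ✗

I^A I^A, I^A I^B, I^A i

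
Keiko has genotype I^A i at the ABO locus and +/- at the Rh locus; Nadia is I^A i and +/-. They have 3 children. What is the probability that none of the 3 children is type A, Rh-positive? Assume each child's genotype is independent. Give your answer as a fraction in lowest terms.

ABO cross I^A i × I^A i → 1/4 O, 3/4 A.
Rh cross +/- × +/- → 3/4 Rh+, 1/4 Rh-; so P(type A, Rh-positive) = 3/4 × 3/4 = 9/16 per child.
P(not type A, Rh-positive) = 7/16 for one child; (7/16)^3 = 343/4096.

343/4096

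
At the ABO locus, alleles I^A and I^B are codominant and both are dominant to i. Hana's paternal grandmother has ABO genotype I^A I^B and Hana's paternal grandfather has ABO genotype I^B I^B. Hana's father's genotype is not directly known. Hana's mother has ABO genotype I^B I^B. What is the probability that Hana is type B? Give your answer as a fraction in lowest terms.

Hana's father's ABO genotype from I^A I^B × I^B I^B: 1/2 I^A I^B, 1/2 I^B I^B.
Crossing each possibility with the mother I^B I^B and summing P(type B): 1/2·1/2 + 1/2·1 = 3/4.

3/4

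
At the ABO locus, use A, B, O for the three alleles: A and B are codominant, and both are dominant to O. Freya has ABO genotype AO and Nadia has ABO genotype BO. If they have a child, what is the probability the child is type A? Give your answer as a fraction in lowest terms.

1/4

ABO cross AO × BO → offspring phenotypes: 1/4 O, 1/4 A, 1/4 B, 1/4 AB.
So P(type A) = 1/4.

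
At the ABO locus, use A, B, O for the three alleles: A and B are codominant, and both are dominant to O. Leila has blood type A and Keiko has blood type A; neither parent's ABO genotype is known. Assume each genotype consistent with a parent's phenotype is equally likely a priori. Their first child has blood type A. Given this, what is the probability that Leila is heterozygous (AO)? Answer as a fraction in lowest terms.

Possible genotypes: Leila ∈ {AA, AO}; Keiko ∈ {AA, AO}.
Weight each parental genotype pair by prior × P(type-A child):
  AA × AA: posterior weight 4/15.
  AA × AO: posterior weight 4/15.
  AO × AA: posterior weight 4/15.
  AO × AO: posterior weight 1/5.
Sum the posterior weight over pairs where Leila is AO: 7/15.

7/15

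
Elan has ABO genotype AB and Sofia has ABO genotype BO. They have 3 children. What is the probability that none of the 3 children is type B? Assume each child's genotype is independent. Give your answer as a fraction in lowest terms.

ABO cross AB × BO → 1/4 A, 1/2 B, 1/4 AB.
So P(type B) = 1/2 per child.
P(not type B) = 1/2 for one child; (1/2)^3 = 1/8.

1/8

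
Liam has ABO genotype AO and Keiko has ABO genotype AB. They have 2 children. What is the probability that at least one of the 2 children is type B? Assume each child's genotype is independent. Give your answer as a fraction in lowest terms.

ABO cross AO × AB → 1/2 A, 1/4 B, 1/4 AB.
So P(type B) = 1/4 per child.
P(none) = (3/4)^2 = 9/16; P(at least one) = 1 − 9/16 = 7/16.

7/16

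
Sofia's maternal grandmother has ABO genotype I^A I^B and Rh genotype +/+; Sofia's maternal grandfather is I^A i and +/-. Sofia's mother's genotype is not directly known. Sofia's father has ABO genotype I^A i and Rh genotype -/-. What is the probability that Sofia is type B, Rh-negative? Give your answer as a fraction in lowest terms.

1/32

Sofia's mother's ABO genotype from I^A I^B × I^A i: 1/4 I^A I^A, 1/4 I^A I^B, 1/4 I^A i, 1/4 I^B i.
Crossing each possibility with the father I^A i and summing P(type B): 1/4·0 + 1/4·1/4 + 1/4·0 + 1/4·1/4 = 1/8.
Similarly for Rh via the mother's Rh distribution: P(Rh-) = 1/4.
Independent loci: 1/8 × 1/4 = 1/32.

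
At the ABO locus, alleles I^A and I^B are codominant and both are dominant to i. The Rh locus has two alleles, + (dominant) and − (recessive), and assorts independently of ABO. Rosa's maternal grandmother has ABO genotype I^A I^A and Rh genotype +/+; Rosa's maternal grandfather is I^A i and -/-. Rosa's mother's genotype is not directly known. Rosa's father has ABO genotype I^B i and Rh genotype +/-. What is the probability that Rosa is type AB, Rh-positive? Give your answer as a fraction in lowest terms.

9/32

Rosa's mother's ABO genotype from I^A I^A × I^A i: 1/2 I^A I^A, 1/2 I^A i.
Crossing each possibility with the father I^B i and summing P(type AB): 1/2·1/2 + 1/2·1/4 = 3/8.
Similarly for Rh via the mother's Rh distribution: P(Rh+) = 3/4.
Independent loci: 3/8 × 3/4 = 9/32.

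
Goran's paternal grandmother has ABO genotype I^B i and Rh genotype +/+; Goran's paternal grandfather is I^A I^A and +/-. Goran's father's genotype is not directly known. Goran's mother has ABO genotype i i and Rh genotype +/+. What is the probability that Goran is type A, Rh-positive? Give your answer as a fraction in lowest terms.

Goran's father's ABO genotype from I^B i × I^A I^A: 1/2 I^A I^B, 1/2 I^A i.
Crossing each possibility with the mother i i and summing P(type A): 1/2·1/2 + 1/2·1/2 = 1/2.
Similarly for Rh via the father's Rh distribution: P(Rh+) = 1.
Independent loci: 1/2 × 1 = 1/2.

1/2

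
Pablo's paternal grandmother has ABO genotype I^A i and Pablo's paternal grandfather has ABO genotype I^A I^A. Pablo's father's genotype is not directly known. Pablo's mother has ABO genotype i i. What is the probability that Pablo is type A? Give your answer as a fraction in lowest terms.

3/4

Pablo's father's ABO genotype from I^A i × I^A I^A: 1/2 I^A I^A, 1/2 I^A i.
Crossing each possibility with the mother i i and summing P(type A): 1/2·1 + 1/2·1/2 = 3/4.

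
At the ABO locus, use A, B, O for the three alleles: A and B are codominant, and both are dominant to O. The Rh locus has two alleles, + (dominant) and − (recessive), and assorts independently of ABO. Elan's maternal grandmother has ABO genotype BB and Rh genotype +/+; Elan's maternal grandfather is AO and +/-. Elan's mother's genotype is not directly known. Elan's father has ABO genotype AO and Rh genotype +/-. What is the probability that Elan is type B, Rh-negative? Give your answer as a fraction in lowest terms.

1/32

Elan's mother's ABO genotype from BB × AO: 1/2 AB, 1/2 BO.
Crossing each possibility with the father AO and summing P(type B): 1/2·1/4 + 1/2·1/4 = 1/4.
Similarly for Rh via the mother's Rh distribution: P(Rh-) = 1/8.
Independent loci: 1/4 × 1/8 = 1/32.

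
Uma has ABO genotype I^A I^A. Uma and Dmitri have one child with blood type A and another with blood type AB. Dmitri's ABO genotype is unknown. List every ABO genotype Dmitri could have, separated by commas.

I^A I^B, I^B i

For each candidate genotype of Dmitri, check whether crossing it with I^A I^A can produce every observed child phenotype.
  I^A I^A → possible child types {A} ✗
  I^A I^B → possible child types {A, AB} ✓
  I^A i → possible child types {A} ✗
  I^B I^B → possible child types {AB} ✗
  I^B i → possible child types {A, AB} ✓
  i i → possible child types {A} ✗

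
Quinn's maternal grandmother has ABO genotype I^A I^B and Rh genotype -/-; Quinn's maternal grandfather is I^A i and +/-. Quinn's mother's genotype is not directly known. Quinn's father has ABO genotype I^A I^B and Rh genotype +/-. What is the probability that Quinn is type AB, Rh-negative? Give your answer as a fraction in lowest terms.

9/64

Quinn's mother's ABO genotype from I^A I^B × I^A i: 1/4 I^A I^A, 1/4 I^A I^B, 1/4 I^A i, 1/4 I^B i.
Crossing each possibility with the father I^A I^B and summing P(type AB): 1/4·1/2 + 1/4·1/2 + 1/4·1/4 + 1/4·1/4 = 3/8.
Similarly for Rh via the mother's Rh distribution: P(Rh-) = 3/8.
Independent loci: 3/8 × 3/8 = 9/64.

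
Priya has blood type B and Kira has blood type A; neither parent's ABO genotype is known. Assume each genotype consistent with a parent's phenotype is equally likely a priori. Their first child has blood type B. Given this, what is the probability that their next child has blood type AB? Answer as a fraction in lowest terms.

5/12

Possible genotypes: Priya ∈ {I^B I^B, I^B i}; Kira ∈ {I^A I^A, I^A i}.
Weight each parental genotype pair by prior × P(type-B child):
  I^B I^B × I^A i: posterior weight 2/3; P(next child type AB) = 1/2.
  I^B i × I^A i: posterior weight 1/3; P(next child type AB) = 1/4.
Weighted sum = 5/12.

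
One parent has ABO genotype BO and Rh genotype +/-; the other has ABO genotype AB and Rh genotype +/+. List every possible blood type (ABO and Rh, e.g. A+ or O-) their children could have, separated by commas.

A+, B+, AB+

Gametes from BO × AB give offspring ABO genotypes AB, AO, BB, BO, i.e. phenotypes A, B, AB.
Rh cross +/- × +/+ → phenotypes Rh+.
Combining independently: A+, B+, AB+.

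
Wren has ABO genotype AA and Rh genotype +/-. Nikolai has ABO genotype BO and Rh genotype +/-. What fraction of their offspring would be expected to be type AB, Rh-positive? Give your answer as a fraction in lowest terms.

3/8

ABO cross AA × BO → offspring phenotypes: 1/2 A, 1/2 AB.
Rh cross +/- × +/- → 3/4 Rh+, 1/4 Rh-.
Independent loci: P(type AB, Rh-positive) = 1/2 × 3/4 = 3/8.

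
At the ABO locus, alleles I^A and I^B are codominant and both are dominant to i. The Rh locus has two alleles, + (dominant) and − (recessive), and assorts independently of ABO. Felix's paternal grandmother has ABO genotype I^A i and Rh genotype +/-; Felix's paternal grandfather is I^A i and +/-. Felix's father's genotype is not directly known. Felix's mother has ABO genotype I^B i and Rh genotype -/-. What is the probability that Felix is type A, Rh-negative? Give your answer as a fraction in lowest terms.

1/8

Felix's father's ABO genotype from I^A i × I^A i: 1/4 I^A I^A, 1/2 I^A i, 1/4 i i.
Crossing each possibility with the mother I^B i and summing P(type A): 1/4·1/2 + 1/2·1/4 + 1/4·0 = 1/4.
Similarly for Rh via the father's Rh distribution: P(Rh-) = 1/2.
Independent loci: 1/4 × 1/2 = 1/8.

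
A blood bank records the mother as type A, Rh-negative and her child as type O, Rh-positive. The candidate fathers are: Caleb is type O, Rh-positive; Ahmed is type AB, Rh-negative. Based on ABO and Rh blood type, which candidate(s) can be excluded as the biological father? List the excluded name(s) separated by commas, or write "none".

A candidate is excluded only if no genotype consistent with his phenotype could produce a type O, Rh-positive child with a type A, Rh-negative mother.
Ahmed (type AB, Rh-): no genotype consistent with that phenotype can produce a type-O Rh+ child with a type-A mother.

Ahmed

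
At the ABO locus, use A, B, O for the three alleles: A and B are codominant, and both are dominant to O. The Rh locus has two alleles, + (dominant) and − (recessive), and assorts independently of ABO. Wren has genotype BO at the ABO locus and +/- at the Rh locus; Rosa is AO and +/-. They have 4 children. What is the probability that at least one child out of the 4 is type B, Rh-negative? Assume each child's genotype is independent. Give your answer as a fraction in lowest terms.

ABO cross BO × AO → 1/4 O, 1/4 A, 1/4 B, 1/4 AB.
Rh cross +/- × +/- → 3/4 Rh+, 1/4 Rh-; so P(type B, Rh-negative) = 1/4 × 1/4 = 1/16 per child.
P(none) = (15/16)^4 = 50625/65536; P(at least one) = 1 − 50625/65536 = 14911/65536.

14911/65536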